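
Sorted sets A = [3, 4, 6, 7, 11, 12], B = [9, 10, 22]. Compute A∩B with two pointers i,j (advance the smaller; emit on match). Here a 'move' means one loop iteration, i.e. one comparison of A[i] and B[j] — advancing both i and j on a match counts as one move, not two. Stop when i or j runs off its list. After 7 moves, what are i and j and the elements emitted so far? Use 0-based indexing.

i=5, j=2, emitted=[]

[i=0,j=0] 3<9 → i++
[i=1,j=0] 4<9 → i++
[i=2,j=0] 6<9 → i++
[i=3,j=0] 7<9 → i++
[i=4,j=0] 11>9 → j++
[i=4,j=1] 11>10 → j++
[i=4,j=2] 11<22 → i++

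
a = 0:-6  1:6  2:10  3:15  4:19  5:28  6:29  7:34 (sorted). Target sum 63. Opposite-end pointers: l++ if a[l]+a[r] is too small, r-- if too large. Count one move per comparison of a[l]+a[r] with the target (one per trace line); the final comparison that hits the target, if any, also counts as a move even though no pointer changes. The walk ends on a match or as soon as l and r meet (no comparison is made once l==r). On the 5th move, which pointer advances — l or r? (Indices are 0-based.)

l=0 r=7: -6+34=28 <63, l++
l=1 r=7: 6+34=40 <63, l++
l=2 r=7: 10+34=44 <63, l++
l=3 r=7: 15+34=49 <63, l++
l=4 r=7: 19+34=53 <63, l++

l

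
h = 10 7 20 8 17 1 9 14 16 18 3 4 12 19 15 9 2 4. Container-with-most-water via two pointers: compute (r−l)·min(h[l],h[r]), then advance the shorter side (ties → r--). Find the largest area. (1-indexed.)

max area = 209

[1,18] min(10,4)*17=68 best=68 * → r--
[1,17] min(10,2)*16=32 best=68 → r--
[1,16] min(10,9)*15=135 best=135 * → r--
[1,15] min(10,15)*14=140 best=140 * → l++
[2,15] min(7,15)*13=91 best=140 → l++
[3,15] min(20,15)*12=180 best=180 * → r--
[3,14] min(20,19)*11=209 best=209 * → r--
[3,13] min(20,12)*10=120 best=209 → r--
[3,12] min(20,4)*9=36 best=209 → r--
[3,11] min(20,3)*8=24 best=209 → r--
[3,10] min(20,18)*7=126 best=209 → r--
[3,9] min(20,16)*6=96 best=209 → r--
[3,8] min(20,14)*5=70 best=209 → r--
[3,7] min(20,9)*4=36 best=209 → r--
[3,6] min(20,1)*3=3 best=209 → r--
[3,5] min(20,17)*2=34 best=209 → r--
[3,4] min(20,8)*1=8 best=209 → r--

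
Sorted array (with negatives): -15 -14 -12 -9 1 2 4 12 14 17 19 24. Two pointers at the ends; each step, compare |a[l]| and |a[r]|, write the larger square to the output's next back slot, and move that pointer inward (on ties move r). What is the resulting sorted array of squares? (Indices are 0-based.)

[1, 4, 16, 81, 144, 144, 196, 196, 225, 289, 361, 576]

l=0 r=11: |-15|<=|24| out[11]=576, r--
l=0 r=10: |-15|<=|19| out[10]=361, r--
l=0 r=9: |-15|<=|17| out[9]=289, r--
l=0 r=8: |-15|>|14| out[8]=225, l++
l=1 r=8: |-14|<=|14| out[7]=196, r--
l=1 r=7: |-14|>|12| out[6]=196, l++
l=2 r=7: |-12|<=|12| out[5]=144, r--
l=2 r=6: |-12|>|4| out[4]=144, l++
l=3 r=6: |-9|>|4| out[3]=81, l++
l=4 r=6: |1|<=|4| out[2]=16, r--
l=4 r=5: |1|<=|2| out[1]=4, r--
l=4 r=4: |1|<=|1| out[0]=1, r--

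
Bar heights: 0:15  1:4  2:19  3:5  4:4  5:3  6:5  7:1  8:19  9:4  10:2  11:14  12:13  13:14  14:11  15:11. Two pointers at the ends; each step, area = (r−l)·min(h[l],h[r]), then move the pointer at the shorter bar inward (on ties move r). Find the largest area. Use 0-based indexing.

[0,15] min(15,11)*15=165 best=165 * → r--
[0,14] min(15,11)*14=154 best=165 → r--
[0,13] min(15,14)*13=182 best=182 * → r--
[0,12] min(15,13)*12=156 best=182 → r--
[0,11] min(15,14)*11=154 best=182 → r--
[0,10] min(15,2)*10=20 best=182 → r--
[0,9] min(15,4)*9=36 best=182 → r--
[0,8] min(15,19)*8=120 best=182 → l++
[1,8] min(4,19)*7=28 best=182 → l++
[2,8] min(19,19)*6=114 best=182 → r--
[2,7] min(19,1)*5=5 best=182 → r--
[2,6] min(19,5)*4=20 best=182 → r--
[2,5] min(19,3)*3=9 best=182 → r--
[2,4] min(19,4)*2=8 best=182 → r--
[2,3] min(19,5)*1=5 best=182 → r--

max area = 182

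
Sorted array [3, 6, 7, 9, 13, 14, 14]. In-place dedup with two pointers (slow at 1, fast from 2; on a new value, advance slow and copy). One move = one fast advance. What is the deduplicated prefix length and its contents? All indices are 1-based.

length 6; prefix = [3, 6, 7, 9, 13, 14]

slow=1 fast=2: a[fast]=6≠a[slow]=3 write a[2]=6, slow++,fast++
slow=2 fast=3: a[fast]=7≠a[slow]=6 write a[3]=7, slow++,fast++
slow=3 fast=4: a[fast]=9≠a[slow]=7 write a[4]=9, slow++,fast++
slow=4 fast=5: a[fast]=13≠a[slow]=9 write a[5]=13, slow++,fast++
slow=5 fast=6: a[fast]=14≠a[slow]=13 write a[6]=14, slow++,fast++
slow=6 fast=7: a[fast]=14=a[slow] dup, fast++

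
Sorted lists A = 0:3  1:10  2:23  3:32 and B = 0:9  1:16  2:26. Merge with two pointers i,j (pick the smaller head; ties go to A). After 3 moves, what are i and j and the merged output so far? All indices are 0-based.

i=0 j=0: A[i]=3<=B[j]=9 take 3, i++
i=1 j=0: A[i]=10>B[j]=9 take 9, j++
i=1 j=1: A[i]=10<=B[j]=16 take 10, i++

i=2, j=1, merged so far=[3, 9, 10]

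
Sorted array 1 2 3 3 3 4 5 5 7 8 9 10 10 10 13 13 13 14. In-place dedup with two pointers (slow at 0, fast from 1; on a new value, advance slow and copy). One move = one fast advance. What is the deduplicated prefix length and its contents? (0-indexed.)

(s=0,f=1) a[fast]=2≠a[slow]=1 write a[1]=2 → slow++,fast++
(s=1,f=2) a[fast]=3≠a[slow]=2 write a[2]=3 → slow++,fast++
(s=2,f=3) a[fast]=3=a[slow] dup → fast++
(s=2,f=4) a[fast]=3=a[slow] dup → fast++
(s=2,f=5) a[fast]=4≠a[slow]=3 write a[3]=4 → slow++,fast++
(s=3,f=6) a[fast]=5≠a[slow]=4 write a[4]=5 → slow++,fast++
(s=4,f=7) a[fast]=5=a[slow] dup → fast++
(s=4,f=8) a[fast]=7≠a[slow]=5 write a[5]=7 → slow++,fast++
(s=5,f=9) a[fast]=8≠a[slow]=7 write a[6]=8 → slow++,fast++
(s=6,f=10) a[fast]=9≠a[slow]=8 write a[7]=9 → slow++,fast++
(s=7,f=11) a[fast]=10≠a[slow]=9 write a[8]=10 → slow++,fast++
(s=8,f=12) a[fast]=10=a[slow] dup → fast++
(s=8,f=13) a[fast]=10=a[slow] dup → fast++
(s=8,f=14) a[fast]=13≠a[slow]=10 write a[9]=13 → slow++,fast++
(s=9,f=15) a[fast]=13=a[slow] dup → fast++
(s=9,f=16) a[fast]=13=a[slow] dup → fast++
(s=9,f=17) a[fast]=14≠a[slow]=13 write a[10]=14 → slow++,fast++

length 11; prefix = [1, 2, 3, 4, 5, 7, 8, 9, 10, 13, 14]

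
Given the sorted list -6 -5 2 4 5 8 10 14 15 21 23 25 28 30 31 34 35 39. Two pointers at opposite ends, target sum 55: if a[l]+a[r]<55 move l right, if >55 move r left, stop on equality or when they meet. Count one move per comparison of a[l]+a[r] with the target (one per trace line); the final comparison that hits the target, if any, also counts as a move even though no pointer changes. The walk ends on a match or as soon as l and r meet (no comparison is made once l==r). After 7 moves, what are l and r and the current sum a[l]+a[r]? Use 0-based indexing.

l=0 r=17: -6+39=33 <55, l++
l=1 r=17: -5+39=34 <55, l++
l=2 r=17: 2+39=41 <55, l++
l=3 r=17: 4+39=43 <55, l++
l=4 r=17: 5+39=44 <55, l++
l=5 r=17: 8+39=47 <55, l++
l=6 r=17: 10+39=49 <55, l++

l=7, r=17, sum=53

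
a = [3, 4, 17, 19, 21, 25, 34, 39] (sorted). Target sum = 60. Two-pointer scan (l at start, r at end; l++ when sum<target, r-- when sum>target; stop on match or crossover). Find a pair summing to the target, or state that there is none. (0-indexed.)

(21, 39)

[0,7] 3+39=42 <60 → l++
[1,7] 4+39=43 <60 → l++
[2,7] 17+39=56 <60 → l++
[3,7] 19+39=58 <60 → l++
[4,7] 21+39=60 → found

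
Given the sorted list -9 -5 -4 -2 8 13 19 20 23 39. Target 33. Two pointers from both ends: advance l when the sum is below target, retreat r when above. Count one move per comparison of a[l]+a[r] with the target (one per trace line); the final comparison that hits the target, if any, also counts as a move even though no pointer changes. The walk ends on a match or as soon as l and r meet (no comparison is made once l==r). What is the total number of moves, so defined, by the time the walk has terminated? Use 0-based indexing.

l=0 r=9: -9+39=30 <33, l++
l=1 r=9: -5+39=34 >33, r--
l=1 r=8: -5+23=18 <33, l++
l=2 r=8: -4+23=19 <33, l++
l=3 r=8: -2+23=21 <33, l++
l=4 r=8: 8+23=31 <33, l++
l=5 r=8: 13+23=36 >33, r--
l=5 r=7: 13+20=33, found

8 moves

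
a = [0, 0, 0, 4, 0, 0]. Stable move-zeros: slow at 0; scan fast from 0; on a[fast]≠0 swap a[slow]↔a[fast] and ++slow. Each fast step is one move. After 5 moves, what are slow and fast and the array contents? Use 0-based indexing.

slow=1, fast=5, a=[4, 0, 0, 0, 0, 0]

slow=0 fast=0: a[fast]=0, fast++
slow=0 fast=1: a[fast]=0, fast++
slow=0 fast=2: a[fast]=0, fast++
slow=0 fast=3: a[fast]=4≠0 swap→a[0]=4, slow++,fast++
slow=1 fast=4: a[fast]=0, fast++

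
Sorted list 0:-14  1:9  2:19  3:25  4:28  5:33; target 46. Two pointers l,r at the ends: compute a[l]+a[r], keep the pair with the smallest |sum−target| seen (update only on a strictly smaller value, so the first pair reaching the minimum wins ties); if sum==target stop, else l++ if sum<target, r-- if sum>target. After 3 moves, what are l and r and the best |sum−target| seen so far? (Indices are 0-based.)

[0,5] -14+33=19 d=27 * → l++
[1,5] 9+33=42 d=4 * → l++
[2,5] 19+33=52 d=6 → r--

l=2, r=4, best |Δ|=4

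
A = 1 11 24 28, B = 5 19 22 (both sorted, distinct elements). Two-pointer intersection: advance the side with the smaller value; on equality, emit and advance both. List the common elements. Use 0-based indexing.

[i=0,j=0] 1<5 → i++
[i=1,j=0] 11>5 → j++
[i=1,j=1] 11<19 → i++
[i=2,j=1] 24>19 → j++
[i=2,j=2] 24>22 → j++

intersection = []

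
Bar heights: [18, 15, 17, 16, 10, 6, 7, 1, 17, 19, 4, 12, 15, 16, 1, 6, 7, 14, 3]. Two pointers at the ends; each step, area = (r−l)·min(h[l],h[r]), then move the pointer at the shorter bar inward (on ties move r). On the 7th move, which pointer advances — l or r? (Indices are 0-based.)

[0,18] min(18,3)*18=54 best=54 * → r--
[0,17] min(18,14)*17=238 best=238 * → r--
[0,16] min(18,7)*16=112 best=238 → r--
[0,15] min(18,6)*15=90 best=238 → r--
[0,14] min(18,1)*14=14 best=238 → r--
[0,13] min(18,16)*13=208 best=238 → r--
[0,12] min(18,15)*12=180 best=238 → r--

r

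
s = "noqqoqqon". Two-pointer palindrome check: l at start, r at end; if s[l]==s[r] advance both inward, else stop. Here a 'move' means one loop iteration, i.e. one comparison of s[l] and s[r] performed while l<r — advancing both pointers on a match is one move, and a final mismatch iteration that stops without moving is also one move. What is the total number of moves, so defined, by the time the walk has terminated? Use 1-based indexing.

[1,9] 'n'=='n' → l++,r--
[2,8] 'o'=='o' → l++,r--
[3,7] 'q'=='q' → l++,r--
[4,6] 'q'=='q' → l++,r--

4 moves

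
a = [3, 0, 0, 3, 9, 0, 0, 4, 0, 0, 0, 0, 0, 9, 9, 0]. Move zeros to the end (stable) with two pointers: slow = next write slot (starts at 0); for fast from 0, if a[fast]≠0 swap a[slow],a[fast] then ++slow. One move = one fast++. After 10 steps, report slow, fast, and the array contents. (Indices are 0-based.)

slow=4, fast=10, a=[3, 3, 9, 4, 0, 0, 0, 0, 0, 0, 0, 0, 0, 9, 9, 0]

slow=0 fast=0: a[fast]=3≠0 swap→a[0]=3, slow++,fast++
slow=1 fast=1: a[fast]=0, fast++
slow=1 fast=2: a[fast]=0, fast++
slow=1 fast=3: a[fast]=3≠0 swap→a[1]=3, slow++,fast++
slow=2 fast=4: a[fast]=9≠0 swap→a[2]=9, slow++,fast++
slow=3 fast=5: a[fast]=0, fast++
slow=3 fast=6: a[fast]=0, fast++
slow=3 fast=7: a[fast]=4≠0 swap→a[3]=4, slow++,fast++
slow=4 fast=8: a[fast]=0, fast++
slow=4 fast=9: a[fast]=0, fast++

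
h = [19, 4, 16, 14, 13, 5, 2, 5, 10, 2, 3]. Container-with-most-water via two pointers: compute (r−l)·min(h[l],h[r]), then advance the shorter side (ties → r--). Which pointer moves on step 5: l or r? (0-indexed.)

l=0 r=10: min(19,3)*10=30 best=30 *, r--
l=0 r=9: min(19,2)*9=18 best=30, r--
l=0 r=8: min(19,10)*8=80 best=80 *, r--
l=0 r=7: min(19,5)*7=35 best=80, r--
l=0 r=6: min(19,2)*6=12 best=80, r--

r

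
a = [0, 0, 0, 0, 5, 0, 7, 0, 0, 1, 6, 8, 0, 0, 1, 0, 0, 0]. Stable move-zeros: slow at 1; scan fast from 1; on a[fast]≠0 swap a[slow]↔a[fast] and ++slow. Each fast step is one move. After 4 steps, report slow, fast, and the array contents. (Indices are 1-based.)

slow=1, fast=5, a=[0, 0, 0, 0, 5, 0, 7, 0, 0, 1, 6, 8, 0, 0, 1, 0, 0, 0]

(s=1,f=1) a[fast]=0 → fast++
(s=1,f=2) a[fast]=0 → fast++
(s=1,f=3) a[fast]=0 → fast++
(s=1,f=4) a[fast]=0 → fast++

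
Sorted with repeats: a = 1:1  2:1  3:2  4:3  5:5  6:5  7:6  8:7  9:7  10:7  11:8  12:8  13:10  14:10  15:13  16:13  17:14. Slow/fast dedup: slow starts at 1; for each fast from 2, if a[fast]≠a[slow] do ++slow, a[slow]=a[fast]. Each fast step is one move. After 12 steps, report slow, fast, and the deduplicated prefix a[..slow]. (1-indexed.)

slow=1 fast=2: a[fast]=1=a[slow] dup, fast++
slow=1 fast=3: a[fast]=2≠a[slow]=1 write a[2]=2, slow++,fast++
slow=2 fast=4: a[fast]=3≠a[slow]=2 write a[3]=3, slow++,fast++
slow=3 fast=5: a[fast]=5≠a[slow]=3 write a[4]=5, slow++,fast++
slow=4 fast=6: a[fast]=5=a[slow] dup, fast++
slow=4 fast=7: a[fast]=6≠a[slow]=5 write a[5]=6, slow++,fast++
slow=5 fast=8: a[fast]=7≠a[slow]=6 write a[6]=7, slow++,fast++
slow=6 fast=9: a[fast]=7=a[slow] dup, fast++
slow=6 fast=10: a[fast]=7=a[slow] dup, fast++
slow=6 fast=11: a[fast]=8≠a[slow]=7 write a[7]=8, slow++,fast++
slow=7 fast=12: a[fast]=8=a[slow] dup, fast++
slow=7 fast=13: a[fast]=10≠a[slow]=8 write a[8]=10, slow++,fast++

slow=8, fast=14, prefix=[1, 2, 3, 5, 6, 7, 8, 10]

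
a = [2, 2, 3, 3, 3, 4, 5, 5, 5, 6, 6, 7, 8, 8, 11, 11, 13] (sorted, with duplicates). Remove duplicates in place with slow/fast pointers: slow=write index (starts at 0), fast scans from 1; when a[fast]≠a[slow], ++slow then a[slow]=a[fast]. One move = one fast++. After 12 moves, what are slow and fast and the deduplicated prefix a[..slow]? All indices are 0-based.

(s=0,f=1) a[fast]=2=a[slow] dup → fast++
(s=0,f=2) a[fast]=3≠a[slow]=2 write a[1]=3 → slow++,fast++
(s=1,f=3) a[fast]=3=a[slow] dup → fast++
(s=1,f=4) a[fast]=3=a[slow] dup → fast++
(s=1,f=5) a[fast]=4≠a[slow]=3 write a[2]=4 → slow++,fast++
(s=2,f=6) a[fast]=5≠a[slow]=4 write a[3]=5 → slow++,fast++
(s=3,f=7) a[fast]=5=a[slow] dup → fast++
(s=3,f=8) a[fast]=5=a[slow] dup → fast++
(s=3,f=9) a[fast]=6≠a[slow]=5 write a[4]=6 → slow++,fast++
(s=4,f=10) a[fast]=6=a[slow] dup → fast++
(s=4,f=11) a[fast]=7≠a[slow]=6 write a[5]=7 → slow++,fast++
(s=5,f=12) a[fast]=8≠a[slow]=7 write a[6]=8 → slow++,fast++

slow=6, fast=13, prefix=[2, 3, 4, 5, 6, 7, 8]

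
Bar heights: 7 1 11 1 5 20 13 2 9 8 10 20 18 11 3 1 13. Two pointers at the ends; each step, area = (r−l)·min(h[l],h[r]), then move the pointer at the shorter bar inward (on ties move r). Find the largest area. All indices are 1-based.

l=1 r=17: min(7,13)*16=112 best=112 *, l++
l=2 r=17: min(1,13)*15=15 best=112, l++
l=3 r=17: min(11,13)*14=154 best=154 *, l++
l=4 r=17: min(1,13)*13=13 best=154, l++
l=5 r=17: min(5,13)*12=60 best=154, l++
l=6 r=17: min(20,13)*11=143 best=154, r--
l=6 r=16: min(20,1)*10=10 best=154, r--
l=6 r=15: min(20,3)*9=27 best=154, r--
l=6 r=14: min(20,11)*8=88 best=154, r--
l=6 r=13: min(20,18)*7=126 best=154, r--
l=6 r=12: min(20,20)*6=120 best=154, r--
l=6 r=11: min(20,10)*5=50 best=154, r--
l=6 r=10: min(20,8)*4=32 best=154, r--
l=6 r=9: min(20,9)*3=27 best=154, r--
l=6 r=8: min(20,2)*2=4 best=154, r--
l=6 r=7: min(20,13)*1=13 best=154, r--

max area = 154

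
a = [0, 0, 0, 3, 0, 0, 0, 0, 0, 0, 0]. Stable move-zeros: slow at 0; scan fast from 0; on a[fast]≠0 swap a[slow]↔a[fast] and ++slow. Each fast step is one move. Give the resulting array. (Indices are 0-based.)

[3, 0, 0, 0, 0, 0, 0, 0, 0, 0, 0]

slow=0 fast=0: a[fast]=0, fast++
slow=0 fast=1: a[fast]=0, fast++
slow=0 fast=2: a[fast]=0, fast++
slow=0 fast=3: a[fast]=3≠0 swap→a[0]=3, slow++,fast++
slow=1 fast=4: a[fast]=0, fast++
slow=1 fast=5: a[fast]=0, fast++
slow=1 fast=6: a[fast]=0, fast++
slow=1 fast=7: a[fast]=0, fast++
slow=1 fast=8: a[fast]=0, fast++
slow=1 fast=9: a[fast]=0, fast++
slow=1 fast=10: a[fast]=0, fast++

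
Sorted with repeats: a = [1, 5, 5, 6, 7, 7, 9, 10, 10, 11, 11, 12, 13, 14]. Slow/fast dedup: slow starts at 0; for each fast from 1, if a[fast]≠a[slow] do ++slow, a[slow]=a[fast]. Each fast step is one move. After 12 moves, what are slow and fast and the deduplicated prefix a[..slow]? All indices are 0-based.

slow=8, fast=13, prefix=[1, 5, 6, 7, 9, 10, 11, 12, 13]

(s=0,f=1) a[fast]=5≠a[slow]=1 write a[1]=5 → slow++,fast++
(s=1,f=2) a[fast]=5=a[slow] dup → fast++
(s=1,f=3) a[fast]=6≠a[slow]=5 write a[2]=6 → slow++,fast++
(s=2,f=4) a[fast]=7≠a[slow]=6 write a[3]=7 → slow++,fast++
(s=3,f=5) a[fast]=7=a[slow] dup → fast++
(s=3,f=6) a[fast]=9≠a[slow]=7 write a[4]=9 → slow++,fast++
(s=4,f=7) a[fast]=10≠a[slow]=9 write a[5]=10 → slow++,fast++
(s=5,f=8) a[fast]=10=a[slow] dup → fast++
(s=5,f=9) a[fast]=11≠a[slow]=10 write a[6]=11 → slow++,fast++
(s=6,f=10) a[fast]=11=a[slow] dup → fast++
(s=6,f=11) a[fast]=12≠a[slow]=11 write a[7]=12 → slow++,fast++
(s=7,f=12) a[fast]=13≠a[slow]=12 write a[8]=13 → slow++,fast++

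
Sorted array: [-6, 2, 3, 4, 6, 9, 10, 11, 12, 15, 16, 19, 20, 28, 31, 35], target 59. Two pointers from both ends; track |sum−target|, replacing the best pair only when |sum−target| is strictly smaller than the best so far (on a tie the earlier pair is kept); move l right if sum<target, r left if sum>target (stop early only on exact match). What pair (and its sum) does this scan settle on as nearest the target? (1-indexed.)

pair (28, 31) with sum 59 (|Δ|=0)

l=1 r=16: -6+35=29 d=30 *, l++
l=2 r=16: 2+35=37 d=22 *, l++
l=3 r=16: 3+35=38 d=21 *, l++
l=4 r=16: 4+35=39 d=20 *, l++
l=5 r=16: 6+35=41 d=18 *, l++
l=6 r=16: 9+35=44 d=15 *, l++
l=7 r=16: 10+35=45 d=14 *, l++
l=8 r=16: 11+35=46 d=13 *, l++
l=9 r=16: 12+35=47 d=12 *, l++
l=10 r=16: 15+35=50 d=9 *, l++
l=11 r=16: 16+35=51 d=8 *, l++
l=12 r=16: 19+35=54 d=5 *, l++
l=13 r=16: 20+35=55 d=4 *, l++
l=14 r=16: 28+35=63 d=4, r--
l=14 r=15: 28+31=59 d=0 *, stop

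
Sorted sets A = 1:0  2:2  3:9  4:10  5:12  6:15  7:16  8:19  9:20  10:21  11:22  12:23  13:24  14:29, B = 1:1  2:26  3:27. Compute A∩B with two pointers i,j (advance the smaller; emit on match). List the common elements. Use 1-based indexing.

intersection = []

[i=1,j=1] 0<1 → i++
[i=2,j=1] 2>1 → j++
[i=2,j=2] 2<26 → i++
[i=3,j=2] 9<26 → i++
[i=4,j=2] 10<26 → i++
[i=5,j=2] 12<26 → i++
[i=6,j=2] 15<26 → i++
[i=7,j=2] 16<26 → i++
[i=8,j=2] 19<26 → i++
[i=9,j=2] 20<26 → i++
[i=10,j=2] 21<26 → i++
[i=11,j=2] 22<26 → i++
[i=12,j=2] 23<26 → i++
[i=13,j=2] 24<26 → i++
[i=14,j=2] 29>26 → j++
[i=14,j=3] 29>27 → j++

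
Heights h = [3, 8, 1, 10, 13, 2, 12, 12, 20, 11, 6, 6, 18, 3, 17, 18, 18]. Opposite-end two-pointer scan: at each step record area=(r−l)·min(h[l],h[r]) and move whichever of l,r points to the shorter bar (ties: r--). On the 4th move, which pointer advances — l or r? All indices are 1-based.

[1,17] min(3,18)*16=48 best=48 * → l++
[2,17] min(8,18)*15=120 best=120 * → l++
[3,17] min(1,18)*14=14 best=120 → l++
[4,17] min(10,18)*13=130 best=130 * → l++

l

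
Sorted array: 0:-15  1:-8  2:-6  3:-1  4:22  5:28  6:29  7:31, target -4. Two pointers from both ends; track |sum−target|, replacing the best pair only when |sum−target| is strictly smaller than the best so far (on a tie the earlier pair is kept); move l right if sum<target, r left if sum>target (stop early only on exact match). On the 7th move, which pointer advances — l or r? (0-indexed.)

[0,7] -15+31=16 d=20 * → r--
[0,6] -15+29=14 d=18 * → r--
[0,5] -15+28=13 d=17 * → r--
[0,4] -15+22=7 d=11 * → r--
[0,3] -15+-1=-16 d=12 → l++
[1,3] -8+-1=-9 d=5 * → l++
[2,3] -6+-1=-7 d=3 * → l++

l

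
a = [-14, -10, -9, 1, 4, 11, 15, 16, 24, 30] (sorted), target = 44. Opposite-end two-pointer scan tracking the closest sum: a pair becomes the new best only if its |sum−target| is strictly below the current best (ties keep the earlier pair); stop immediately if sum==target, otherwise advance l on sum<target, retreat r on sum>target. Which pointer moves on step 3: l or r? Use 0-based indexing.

l

l=0 r=9: -14+30=16 d=28 *, l++
l=1 r=9: -10+30=20 d=24 *, l++
l=2 r=9: -9+30=21 d=23 *, l++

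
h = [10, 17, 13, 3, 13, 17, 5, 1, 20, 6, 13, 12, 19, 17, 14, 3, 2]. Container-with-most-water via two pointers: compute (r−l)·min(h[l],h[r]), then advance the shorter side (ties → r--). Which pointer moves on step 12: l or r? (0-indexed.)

l

[0,16] min(10,2)*16=32 best=32 * → r--
[0,15] min(10,3)*15=45 best=45 * → r--
[0,14] min(10,14)*14=140 best=140 * → l++
[1,14] min(17,14)*13=182 best=182 * → r--
[1,13] min(17,17)*12=204 best=204 * → r--
[1,12] min(17,19)*11=187 best=204 → l++
[2,12] min(13,19)*10=130 best=204 → l++
[3,12] min(3,19)*9=27 best=204 → l++
[4,12] min(13,19)*8=104 best=204 → l++
[5,12] min(17,19)*7=119 best=204 → l++
[6,12] min(5,19)*6=30 best=204 → l++
[7,12] min(1,19)*5=5 best=204 → l++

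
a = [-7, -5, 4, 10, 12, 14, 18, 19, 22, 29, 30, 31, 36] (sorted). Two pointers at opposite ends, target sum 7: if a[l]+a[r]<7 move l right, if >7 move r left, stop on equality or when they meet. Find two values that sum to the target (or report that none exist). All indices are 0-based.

(-7, 14)

[0,12] -7+36=29 >7 → r--
[0,11] -7+31=24 >7 → r--
[0,10] -7+30=23 >7 → r--
[0,9] -7+29=22 >7 → r--
[0,8] -7+22=15 >7 → r--
[0,7] -7+19=12 >7 → r--
[0,6] -7+18=11 >7 → r--
[0,5] -7+14=7 → found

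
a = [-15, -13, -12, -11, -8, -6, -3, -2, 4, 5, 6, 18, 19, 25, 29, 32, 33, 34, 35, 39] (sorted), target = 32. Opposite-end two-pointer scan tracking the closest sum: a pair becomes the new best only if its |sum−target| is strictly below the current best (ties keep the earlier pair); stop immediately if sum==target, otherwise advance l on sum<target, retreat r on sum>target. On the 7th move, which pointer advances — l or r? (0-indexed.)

l=0 r=19: -15+39=24 d=8 *, l++
l=1 r=19: -13+39=26 d=6 *, l++
l=2 r=19: -12+39=27 d=5 *, l++
l=3 r=19: -11+39=28 d=4 *, l++
l=4 r=19: -8+39=31 d=1 *, l++
l=5 r=19: -6+39=33 d=1, r--
l=5 r=18: -6+35=29 d=3, l++

l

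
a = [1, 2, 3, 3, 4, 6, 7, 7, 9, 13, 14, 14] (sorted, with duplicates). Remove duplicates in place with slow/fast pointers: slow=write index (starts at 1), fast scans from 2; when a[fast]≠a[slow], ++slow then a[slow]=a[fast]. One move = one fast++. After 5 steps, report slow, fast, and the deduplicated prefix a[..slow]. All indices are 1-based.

slow=5, fast=7, prefix=[1, 2, 3, 4, 6]

(s=1,f=2) a[fast]=2≠a[slow]=1 write a[2]=2 → slow++,fast++
(s=2,f=3) a[fast]=3≠a[slow]=2 write a[3]=3 → slow++,fast++
(s=3,f=4) a[fast]=3=a[slow] dup → fast++
(s=3,f=5) a[fast]=4≠a[slow]=3 write a[4]=4 → slow++,fast++
(s=4,f=6) a[fast]=6≠a[slow]=4 write a[5]=6 → slow++,fast++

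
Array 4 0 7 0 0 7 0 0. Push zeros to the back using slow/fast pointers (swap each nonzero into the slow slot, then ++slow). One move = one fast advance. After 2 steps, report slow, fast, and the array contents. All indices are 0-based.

(s=0,f=0) a[fast]=4≠0 swap→a[0]=4 → slow++,fast++
(s=1,f=1) a[fast]=0 → fast++

slow=1, fast=2, a=[4, 0, 7, 0, 0, 7, 0, 0]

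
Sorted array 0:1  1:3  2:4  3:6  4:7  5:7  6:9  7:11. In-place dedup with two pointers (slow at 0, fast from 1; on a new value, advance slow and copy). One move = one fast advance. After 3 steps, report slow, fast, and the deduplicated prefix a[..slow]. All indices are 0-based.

slow=3, fast=4, prefix=[1, 3, 4, 6]

slow=0 fast=1: a[fast]=3≠a[slow]=1 write a[1]=3, slow++,fast++
slow=1 fast=2: a[fast]=4≠a[slow]=3 write a[2]=4, slow++,fast++
slow=2 fast=3: a[fast]=6≠a[slow]=4 write a[3]=6, slow++,fast++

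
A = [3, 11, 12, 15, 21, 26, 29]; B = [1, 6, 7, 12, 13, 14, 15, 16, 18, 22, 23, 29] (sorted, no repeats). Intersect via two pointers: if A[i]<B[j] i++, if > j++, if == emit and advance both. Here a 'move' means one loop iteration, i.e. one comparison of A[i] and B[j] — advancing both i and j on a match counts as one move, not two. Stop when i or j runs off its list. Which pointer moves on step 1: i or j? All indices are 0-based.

i=0 j=0: 3>1, j++

j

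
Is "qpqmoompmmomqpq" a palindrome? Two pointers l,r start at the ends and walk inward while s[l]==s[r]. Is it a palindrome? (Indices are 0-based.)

[0,14] 'q'=='q' → l++,r--
[1,13] 'p'=='p' → l++,r--
[2,12] 'q'=='q' → l++,r--
[3,11] 'm'=='m' → l++,r--
[4,10] 'o'=='o' → l++,r--
[5,9] 'o'!='m' → stop

not a palindrome (mismatch at 5,9)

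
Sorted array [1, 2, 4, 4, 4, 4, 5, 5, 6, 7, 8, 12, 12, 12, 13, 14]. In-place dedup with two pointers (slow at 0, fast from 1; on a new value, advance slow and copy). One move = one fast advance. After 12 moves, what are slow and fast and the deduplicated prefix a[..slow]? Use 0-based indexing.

slow=7, fast=13, prefix=[1, 2, 4, 5, 6, 7, 8, 12]

(s=0,f=1) a[fast]=2≠a[slow]=1 write a[1]=2 → slow++,fast++
(s=1,f=2) a[fast]=4≠a[slow]=2 write a[2]=4 → slow++,fast++
(s=2,f=3) a[fast]=4=a[slow] dup → fast++
(s=2,f=4) a[fast]=4=a[slow] dup → fast++
(s=2,f=5) a[fast]=4=a[slow] dup → fast++
(s=2,f=6) a[fast]=5≠a[slow]=4 write a[3]=5 → slow++,fast++
(s=3,f=7) a[fast]=5=a[slow] dup → fast++
(s=3,f=8) a[fast]=6≠a[slow]=5 write a[4]=6 → slow++,fast++
(s=4,f=9) a[fast]=7≠a[slow]=6 write a[5]=7 → slow++,fast++
(s=5,f=10) a[fast]=8≠a[slow]=7 write a[6]=8 → slow++,fast++
(s=6,f=11) a[fast]=12≠a[slow]=8 write a[7]=12 → slow++,fast++
(s=7,f=12) a[fast]=12=a[slow] dup → fast++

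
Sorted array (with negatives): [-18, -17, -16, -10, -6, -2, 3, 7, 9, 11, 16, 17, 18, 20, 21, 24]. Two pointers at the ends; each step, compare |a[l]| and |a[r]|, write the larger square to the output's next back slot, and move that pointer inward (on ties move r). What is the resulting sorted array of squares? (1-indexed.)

l=1 r=16: |-18|<=|24| out[16]=576, r--
l=1 r=15: |-18|<=|21| out[15]=441, r--
l=1 r=14: |-18|<=|20| out[14]=400, r--
l=1 r=13: |-18|<=|18| out[13]=324, r--
l=1 r=12: |-18|>|17| out[12]=324, l++
l=2 r=12: |-17|<=|17| out[11]=289, r--
l=2 r=11: |-17|>|16| out[10]=289, l++
l=3 r=11: |-16|<=|16| out[9]=256, r--
l=3 r=10: |-16|>|11| out[8]=256, l++
l=4 r=10: |-10|<=|11| out[7]=121, r--
l=4 r=9: |-10|>|9| out[6]=100, l++
l=5 r=9: |-6|<=|9| out[5]=81, r--
l=5 r=8: |-6|<=|7| out[4]=49, r--
l=5 r=7: |-6|>|3| out[3]=36, l++
l=6 r=7: |-2|<=|3| out[2]=9, r--
l=6 r=6: |-2|<=|-2| out[1]=4, r--

[4, 9, 36, 49, 81, 100, 121, 256, 256, 289, 289, 324, 324, 400, 441, 576]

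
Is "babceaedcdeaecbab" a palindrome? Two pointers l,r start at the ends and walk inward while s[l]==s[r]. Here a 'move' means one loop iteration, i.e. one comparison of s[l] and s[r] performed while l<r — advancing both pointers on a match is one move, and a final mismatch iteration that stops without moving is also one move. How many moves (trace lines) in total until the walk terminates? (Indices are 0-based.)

8 moves

l=0 r=16: 'b'=='b', l++,r--
l=1 r=15: 'a'=='a', l++,r--
l=2 r=14: 'b'=='b', l++,r--
l=3 r=13: 'c'=='c', l++,r--
l=4 r=12: 'e'=='e', l++,r--
l=5 r=11: 'a'=='a', l++,r--
l=6 r=10: 'e'=='e', l++,r--
l=7 r=9: 'd'=='d', l++,r--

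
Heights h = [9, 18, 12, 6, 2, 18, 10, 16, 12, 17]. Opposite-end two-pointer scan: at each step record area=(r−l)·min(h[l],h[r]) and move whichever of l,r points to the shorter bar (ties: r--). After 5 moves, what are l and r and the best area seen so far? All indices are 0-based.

l=0 r=9: min(9,17)*9=81 best=81 *, l++
l=1 r=9: min(18,17)*8=136 best=136 *, r--
l=1 r=8: min(18,12)*7=84 best=136, r--
l=1 r=7: min(18,16)*6=96 best=136, r--
l=1 r=6: min(18,10)*5=50 best=136, r--

l=1, r=5, best area=136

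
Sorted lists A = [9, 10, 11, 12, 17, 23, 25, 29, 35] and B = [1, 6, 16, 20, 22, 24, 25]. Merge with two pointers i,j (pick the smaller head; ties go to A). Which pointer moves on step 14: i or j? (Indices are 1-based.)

j

i=1 j=1: A[i]=9>B[j]=1 take 1, j++
i=1 j=2: A[i]=9>B[j]=6 take 6, j++
i=1 j=3: A[i]=9<=B[j]=16 take 9, i++
i=2 j=3: A[i]=10<=B[j]=16 take 10, i++
i=3 j=3: A[i]=11<=B[j]=16 take 11, i++
i=4 j=3: A[i]=12<=B[j]=16 take 12, i++
i=5 j=3: A[i]=17>B[j]=16 take 16, j++
i=5 j=4: A[i]=17<=B[j]=20 take 17, i++
i=6 j=4: A[i]=23>B[j]=20 take 20, j++
i=6 j=5: A[i]=23>B[j]=22 take 22, j++
i=6 j=6: A[i]=23<=B[j]=24 take 23, i++
i=7 j=6: A[i]=25>B[j]=24 take 24, j++
i=7 j=7: A[i]=25<=B[j]=25 take 25, i++
i=8 j=7: A[i]=29>B[j]=25 take 25, j++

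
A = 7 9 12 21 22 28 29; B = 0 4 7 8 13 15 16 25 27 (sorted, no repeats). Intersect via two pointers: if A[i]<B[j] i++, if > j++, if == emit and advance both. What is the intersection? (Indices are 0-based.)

intersection = [7]

i=0 j=0: 7>0, j++
i=0 j=1: 7>4, j++
i=0 j=2: 7==7 emit, i++,j++
i=1 j=3: 9>8, j++
i=1 j=4: 9<13, i++
i=2 j=4: 12<13, i++
i=3 j=4: 21>13, j++
i=3 j=5: 21>15, j++
i=3 j=6: 21>16, j++
i=3 j=7: 21<25, i++
i=4 j=7: 22<25, i++
i=5 j=7: 28>25, j++
i=5 j=8: 28>27, j++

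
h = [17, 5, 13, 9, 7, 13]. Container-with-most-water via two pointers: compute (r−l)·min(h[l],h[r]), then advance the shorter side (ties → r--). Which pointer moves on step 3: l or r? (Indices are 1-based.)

r

l=1 r=6: min(17,13)*5=65 best=65 *, r--
l=1 r=5: min(17,7)*4=28 best=65, r--
l=1 r=4: min(17,9)*3=27 best=65, r--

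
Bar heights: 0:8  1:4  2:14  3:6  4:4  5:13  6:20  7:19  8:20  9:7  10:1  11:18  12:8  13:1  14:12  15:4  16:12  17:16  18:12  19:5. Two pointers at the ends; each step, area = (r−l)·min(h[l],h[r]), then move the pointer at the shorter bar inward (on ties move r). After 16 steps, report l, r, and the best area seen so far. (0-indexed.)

[0,19] min(8,5)*19=95 best=95 * → r--
[0,18] min(8,12)*18=144 best=144 * → l++
[1,18] min(4,12)*17=68 best=144 → l++
[2,18] min(14,12)*16=192 best=192 * → r--
[2,17] min(14,16)*15=210 best=210 * → l++
[3,17] min(6,16)*14=84 best=210 → l++
[4,17] min(4,16)*13=52 best=210 → l++
[5,17] min(13,16)*12=156 best=210 → l++
[6,17] min(20,16)*11=176 best=210 → r--
[6,16] min(20,12)*10=120 best=210 → r--
[6,15] min(20,4)*9=36 best=210 → r--
[6,14] min(20,12)*8=96 best=210 → r--
[6,13] min(20,1)*7=7 best=210 → r--
[6,12] min(20,8)*6=48 best=210 → r--
[6,11] min(20,18)*5=90 best=210 → r--
[6,10] min(20,1)*4=4 best=210 → r--

l=6, r=9, best area=210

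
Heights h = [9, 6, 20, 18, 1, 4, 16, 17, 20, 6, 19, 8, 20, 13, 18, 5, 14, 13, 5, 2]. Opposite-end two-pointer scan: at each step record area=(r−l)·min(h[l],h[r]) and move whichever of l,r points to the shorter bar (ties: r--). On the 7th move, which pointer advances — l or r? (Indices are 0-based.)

r

[0,19] min(9,2)*19=38 best=38 * → r--
[0,18] min(9,5)*18=90 best=90 * → r--
[0,17] min(9,13)*17=153 best=153 * → l++
[1,17] min(6,13)*16=96 best=153 → l++
[2,17] min(20,13)*15=195 best=195 * → r--
[2,16] min(20,14)*14=196 best=196 * → r--
[2,15] min(20,5)*13=65 best=196 → r--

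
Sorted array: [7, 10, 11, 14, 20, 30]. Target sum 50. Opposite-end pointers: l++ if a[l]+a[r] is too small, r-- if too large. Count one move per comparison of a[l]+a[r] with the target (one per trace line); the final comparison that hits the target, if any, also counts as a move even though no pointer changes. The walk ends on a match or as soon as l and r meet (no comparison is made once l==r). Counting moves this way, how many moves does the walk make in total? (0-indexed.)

l=0 r=5: 7+30=37 <50, l++
l=1 r=5: 10+30=40 <50, l++
l=2 r=5: 11+30=41 <50, l++
l=3 r=5: 14+30=44 <50, l++
l=4 r=5: 20+30=50, found

5 moves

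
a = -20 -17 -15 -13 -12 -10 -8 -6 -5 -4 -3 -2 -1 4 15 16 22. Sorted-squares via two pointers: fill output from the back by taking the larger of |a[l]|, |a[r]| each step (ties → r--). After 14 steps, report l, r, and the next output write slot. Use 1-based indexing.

l=11, r=13, next write slot=3

l=1 r=17: |-20|<=|22| out[17]=484, r--
l=1 r=16: |-20|>|16| out[16]=400, l++
l=2 r=16: |-17|>|16| out[15]=289, l++
l=3 r=16: |-15|<=|16| out[14]=256, r--
l=3 r=15: |-15|<=|15| out[13]=225, r--
l=3 r=14: |-15|>|4| out[12]=225, l++
l=4 r=14: |-13|>|4| out[11]=169, l++
l=5 r=14: |-12|>|4| out[10]=144, l++
l=6 r=14: |-10|>|4| out[9]=100, l++
l=7 r=14: |-8|>|4| out[8]=64, l++
l=8 r=14: |-6|>|4| out[7]=36, l++
l=9 r=14: |-5|>|4| out[6]=25, l++
l=10 r=14: |-4|<=|4| out[5]=16, r--
l=10 r=13: |-4|>|-1| out[4]=16, l++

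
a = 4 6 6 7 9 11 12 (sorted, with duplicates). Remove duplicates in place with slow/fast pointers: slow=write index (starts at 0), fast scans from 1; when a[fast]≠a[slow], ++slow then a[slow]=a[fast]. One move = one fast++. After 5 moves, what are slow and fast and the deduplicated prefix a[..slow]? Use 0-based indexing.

(s=0,f=1) a[fast]=6≠a[slow]=4 write a[1]=6 → slow++,fast++
(s=1,f=2) a[fast]=6=a[slow] dup → fast++
(s=1,f=3) a[fast]=7≠a[slow]=6 write a[2]=7 → slow++,fast++
(s=2,f=4) a[fast]=9≠a[slow]=7 write a[3]=9 → slow++,fast++
(s=3,f=5) a[fast]=11≠a[slow]=9 write a[4]=11 → slow++,fast++

slow=4, fast=6, prefix=[4, 6, 7, 9, 11]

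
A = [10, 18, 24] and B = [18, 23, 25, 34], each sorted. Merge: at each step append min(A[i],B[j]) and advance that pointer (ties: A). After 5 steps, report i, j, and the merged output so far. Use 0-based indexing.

i=3, j=2, merged so far=[10, 18, 18, 23, 24]

i=0 j=0: A[i]=10<=B[j]=18 take 10, i++
i=1 j=0: A[i]=18<=B[j]=18 take 18, i++
i=2 j=0: A[i]=24>B[j]=18 take 18, j++
i=2 j=1: A[i]=24>B[j]=23 take 23, j++
i=2 j=2: A[i]=24<=B[j]=25 take 24, i++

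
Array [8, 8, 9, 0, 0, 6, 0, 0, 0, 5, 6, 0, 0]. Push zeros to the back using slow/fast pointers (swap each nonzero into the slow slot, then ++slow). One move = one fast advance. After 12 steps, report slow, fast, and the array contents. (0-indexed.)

(s=0,f=0) a[fast]=8≠0 swap→a[0]=8 → slow++,fast++
(s=1,f=1) a[fast]=8≠0 swap→a[1]=8 → slow++,fast++
(s=2,f=2) a[fast]=9≠0 swap→a[2]=9 → slow++,fast++
(s=3,f=3) a[fast]=0 → fast++
(s=3,f=4) a[fast]=0 → fast++
(s=3,f=5) a[fast]=6≠0 swap→a[3]=6 → slow++,fast++
(s=4,f=6) a[fast]=0 → fast++
(s=4,f=7) a[fast]=0 → fast++
(s=4,f=8) a[fast]=0 → fast++
(s=4,f=9) a[fast]=5≠0 swap→a[4]=5 → slow++,fast++
(s=5,f=10) a[fast]=6≠0 swap→a[5]=6 → slow++,fast++
(s=6,f=11) a[fast]=0 → fast++

slow=6, fast=12, a=[8, 8, 9, 6, 5, 6, 0, 0, 0, 0, 0, 0, 0]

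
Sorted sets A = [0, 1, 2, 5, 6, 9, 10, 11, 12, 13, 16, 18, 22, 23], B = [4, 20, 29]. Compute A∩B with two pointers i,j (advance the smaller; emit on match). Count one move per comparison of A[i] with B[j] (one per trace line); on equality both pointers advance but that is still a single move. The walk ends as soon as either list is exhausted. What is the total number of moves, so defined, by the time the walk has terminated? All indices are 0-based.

i=0 j=0: 0<4, i++
i=1 j=0: 1<4, i++
i=2 j=0: 2<4, i++
i=3 j=0: 5>4, j++
i=3 j=1: 5<20, i++
i=4 j=1: 6<20, i++
i=5 j=1: 9<20, i++
i=6 j=1: 10<20, i++
i=7 j=1: 11<20, i++
i=8 j=1: 12<20, i++
i=9 j=1: 13<20, i++
i=10 j=1: 16<20, i++
i=11 j=1: 18<20, i++
i=12 j=1: 22>20, j++
i=12 j=2: 22<29, i++
i=13 j=2: 23<29, i++

16 moves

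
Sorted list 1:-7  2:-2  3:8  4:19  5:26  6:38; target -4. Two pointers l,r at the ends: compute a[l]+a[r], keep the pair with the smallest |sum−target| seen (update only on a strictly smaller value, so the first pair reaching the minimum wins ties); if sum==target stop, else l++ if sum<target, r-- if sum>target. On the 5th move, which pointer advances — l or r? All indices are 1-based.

[1,6] -7+38=31 d=35 * → r--
[1,5] -7+26=19 d=23 * → r--
[1,4] -7+19=12 d=16 * → r--
[1,3] -7+8=1 d=5 * → r--
[1,2] -7+-2=-9 d=5 → l++

l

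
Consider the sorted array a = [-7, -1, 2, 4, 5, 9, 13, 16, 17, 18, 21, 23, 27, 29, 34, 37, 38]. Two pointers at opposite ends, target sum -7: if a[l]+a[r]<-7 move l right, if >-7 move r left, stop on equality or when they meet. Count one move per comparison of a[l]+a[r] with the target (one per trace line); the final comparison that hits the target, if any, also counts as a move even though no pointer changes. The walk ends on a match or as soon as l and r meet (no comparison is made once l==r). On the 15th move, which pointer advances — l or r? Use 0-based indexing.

r

[0,16] -7+38=31 >-7 → r--
[0,15] -7+37=30 >-7 → r--
[0,14] -7+34=27 >-7 → r--
[0,13] -7+29=22 >-7 → r--
[0,12] -7+27=20 >-7 → r--
[0,11] -7+23=16 >-7 → r--
[0,10] -7+21=14 >-7 → r--
[0,9] -7+18=11 >-7 → r--
[0,8] -7+17=10 >-7 → r--
[0,7] -7+16=9 >-7 → r--
[0,6] -7+13=6 >-7 → r--
[0,5] -7+9=2 >-7 → r--
[0,4] -7+5=-2 >-7 → r--
[0,3] -7+4=-3 >-7 → r--
[0,2] -7+2=-5 >-7 → r--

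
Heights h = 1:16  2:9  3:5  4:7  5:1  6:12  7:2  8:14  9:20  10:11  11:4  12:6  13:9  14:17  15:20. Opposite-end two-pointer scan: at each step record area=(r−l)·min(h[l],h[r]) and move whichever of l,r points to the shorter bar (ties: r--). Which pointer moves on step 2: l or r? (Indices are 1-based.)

[1,15] min(16,20)*14=224 best=224 * → l++
[2,15] min(9,20)*13=117 best=224 → l++

l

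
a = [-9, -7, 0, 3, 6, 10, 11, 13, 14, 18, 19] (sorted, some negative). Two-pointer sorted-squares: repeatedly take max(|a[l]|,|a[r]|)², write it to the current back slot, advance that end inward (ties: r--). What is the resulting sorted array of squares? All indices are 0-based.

[0, 9, 36, 49, 81, 100, 121, 169, 196, 324, 361]

l=0 r=10: |-9|<=|19| out[10]=361, r--
l=0 r=9: |-9|<=|18| out[9]=324, r--
l=0 r=8: |-9|<=|14| out[8]=196, r--
l=0 r=7: |-9|<=|13| out[7]=169, r--
l=0 r=6: |-9|<=|11| out[6]=121, r--
l=0 r=5: |-9|<=|10| out[5]=100, r--
l=0 r=4: |-9|>|6| out[4]=81, l++
l=1 r=4: |-7|>|6| out[3]=49, l++
l=2 r=4: |0|<=|6| out[2]=36, r--
l=2 r=3: |0|<=|3| out[1]=9, r--
l=2 r=2: |0|<=|0| out[0]=0, r--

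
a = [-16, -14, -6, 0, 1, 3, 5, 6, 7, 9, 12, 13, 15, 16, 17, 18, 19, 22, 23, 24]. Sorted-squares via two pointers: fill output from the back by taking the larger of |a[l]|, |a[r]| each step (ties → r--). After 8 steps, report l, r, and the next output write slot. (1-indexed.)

l=1 r=20: |-16|<=|24| out[20]=576, r--
l=1 r=19: |-16|<=|23| out[19]=529, r--
l=1 r=18: |-16|<=|22| out[18]=484, r--
l=1 r=17: |-16|<=|19| out[17]=361, r--
l=1 r=16: |-16|<=|18| out[16]=324, r--
l=1 r=15: |-16|<=|17| out[15]=289, r--
l=1 r=14: |-16|<=|16| out[14]=256, r--
l=1 r=13: |-16|>|15| out[13]=256, l++

l=2, r=13, next write slot=12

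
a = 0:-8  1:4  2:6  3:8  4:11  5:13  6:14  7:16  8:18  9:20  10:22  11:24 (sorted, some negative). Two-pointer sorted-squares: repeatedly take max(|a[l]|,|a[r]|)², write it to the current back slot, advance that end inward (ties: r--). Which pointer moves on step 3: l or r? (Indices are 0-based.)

r

l=0 r=11: |-8|<=|24| out[11]=576, r--
l=0 r=10: |-8|<=|22| out[10]=484, r--
l=0 r=9: |-8|<=|20| out[9]=400, r--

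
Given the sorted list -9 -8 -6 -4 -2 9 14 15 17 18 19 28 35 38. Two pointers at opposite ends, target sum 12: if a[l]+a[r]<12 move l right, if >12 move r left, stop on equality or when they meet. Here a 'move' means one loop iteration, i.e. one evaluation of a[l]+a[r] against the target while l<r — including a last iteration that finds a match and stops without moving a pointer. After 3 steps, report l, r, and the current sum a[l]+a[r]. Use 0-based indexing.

l=0, r=10, sum=10

[0,13] -9+38=29 >12 → r--
[0,12] -9+35=26 >12 → r--
[0,11] -9+28=19 >12 → r--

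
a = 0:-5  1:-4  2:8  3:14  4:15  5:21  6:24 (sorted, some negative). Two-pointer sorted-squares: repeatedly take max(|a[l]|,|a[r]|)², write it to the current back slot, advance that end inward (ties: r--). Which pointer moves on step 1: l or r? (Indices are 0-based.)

[0,6] |-5|<=|24| out[6]=576 → r--

r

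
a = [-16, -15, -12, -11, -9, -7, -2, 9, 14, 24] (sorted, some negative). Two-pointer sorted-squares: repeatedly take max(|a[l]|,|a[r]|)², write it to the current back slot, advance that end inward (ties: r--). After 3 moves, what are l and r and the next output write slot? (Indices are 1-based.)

l=1 r=10: |-16|<=|24| out[10]=576, r--
l=1 r=9: |-16|>|14| out[9]=256, l++
l=2 r=9: |-15|>|14| out[8]=225, l++

l=3, r=9, next write slot=7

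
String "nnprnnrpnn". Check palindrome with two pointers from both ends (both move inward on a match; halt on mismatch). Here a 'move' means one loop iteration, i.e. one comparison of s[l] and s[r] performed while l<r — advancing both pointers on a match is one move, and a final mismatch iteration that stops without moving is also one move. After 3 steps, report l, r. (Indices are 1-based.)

l=4, r=7

[1,10] 'n'=='n' → l++,r--
[2,9] 'n'=='n' → l++,r--
[3,8] 'p'=='p' → l++,r--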